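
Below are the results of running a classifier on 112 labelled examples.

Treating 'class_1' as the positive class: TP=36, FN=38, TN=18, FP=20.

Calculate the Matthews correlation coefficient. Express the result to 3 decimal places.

-0.038

MCC = (TP·TN − FP·FN) / √((TP+FP)(TP+FN)(TN+FP)(TN+FN))
Numerator = 36·18 − 20·38 = -112
Denominator = √(56·74·38·56) = √8818432 = 2969.5845
MCC = -112 / 2969.5845 = -0.038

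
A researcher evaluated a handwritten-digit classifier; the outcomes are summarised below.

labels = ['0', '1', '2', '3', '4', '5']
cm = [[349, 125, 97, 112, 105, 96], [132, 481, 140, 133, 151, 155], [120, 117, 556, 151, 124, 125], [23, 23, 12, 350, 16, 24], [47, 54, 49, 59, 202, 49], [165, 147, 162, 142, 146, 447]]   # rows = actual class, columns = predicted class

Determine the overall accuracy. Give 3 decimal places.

0.443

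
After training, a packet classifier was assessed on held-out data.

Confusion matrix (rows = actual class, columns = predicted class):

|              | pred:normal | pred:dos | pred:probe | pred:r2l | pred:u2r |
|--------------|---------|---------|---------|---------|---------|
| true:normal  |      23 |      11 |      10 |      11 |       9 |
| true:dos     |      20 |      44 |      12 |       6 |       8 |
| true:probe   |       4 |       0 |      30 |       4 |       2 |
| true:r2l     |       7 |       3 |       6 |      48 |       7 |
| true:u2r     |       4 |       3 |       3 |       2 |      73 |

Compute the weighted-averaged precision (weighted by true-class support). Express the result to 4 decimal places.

0.6304

Per-class precision (TP/(TP+FP)):
  normal: TP=23, FP=20+4+7+4=35 → 23/58 = 0.39655
  dos: TP=44, FP=11+0+3+3=17 → 44/61 = 0.72131
  probe: TP=30, FP=10+12+6+3=31 → 30/61 = 0.49180
  r2l: TP=48, FP=11+6+4+2=23 → 48/71 = 0.67606
  u2r: TP=73, FP=9+8+2+7=26 → 73/99 = 0.73737
Weighted-precision = Σ (supportᵢ/N)·precisionᵢ with N=350: (64/350)·0.39655 + (90/350)·0.72131 + (40/350)·0.49180 + (71/350)·0.67606 + (85/350)·0.73737 = 0.6304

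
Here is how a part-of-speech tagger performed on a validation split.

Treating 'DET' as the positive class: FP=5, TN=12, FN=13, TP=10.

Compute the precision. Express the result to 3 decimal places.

Precision = TP/(TP+FP) = 10/(10+5) = 10/15 = 0.667

0.667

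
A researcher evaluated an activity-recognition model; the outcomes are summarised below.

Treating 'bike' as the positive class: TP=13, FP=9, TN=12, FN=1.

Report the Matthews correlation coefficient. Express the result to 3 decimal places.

MCC = (TP·TN − FP·FN) / √((TP+FP)(TP+FN)(TN+FP)(TN+FN))
Numerator = 13·12 − 9·1 = 147
Denominator = √(22·14·21·13) = √84084 = 289.9724
MCC = 147 / 289.9724 = 0.507

0.507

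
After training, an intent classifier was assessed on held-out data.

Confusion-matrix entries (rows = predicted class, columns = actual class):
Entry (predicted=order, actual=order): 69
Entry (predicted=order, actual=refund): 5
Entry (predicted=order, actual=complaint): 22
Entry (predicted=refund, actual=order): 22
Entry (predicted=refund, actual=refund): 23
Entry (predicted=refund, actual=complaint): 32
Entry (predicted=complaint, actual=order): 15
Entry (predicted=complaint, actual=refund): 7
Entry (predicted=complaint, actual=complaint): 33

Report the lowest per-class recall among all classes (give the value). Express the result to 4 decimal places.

Per-class recall (TP/(TP+FN)):
  order: TP=69, FN=22+15=37 → 69/106 = 0.65094
  refund: TP=23, FN=5+7=12 → 23/35 = 0.65714
  complaint: TP=33, FN=22+32=54 → 33/87 = 0.37931
Lowest is class 'complaint' with recall = 0.3793.

0.3793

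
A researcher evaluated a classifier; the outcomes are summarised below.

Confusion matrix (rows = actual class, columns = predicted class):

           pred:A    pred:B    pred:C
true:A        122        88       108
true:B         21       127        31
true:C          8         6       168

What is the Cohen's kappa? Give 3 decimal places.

Observed agreement pₒ = trace/N = 417/679 = 0.6141
Expected agreement pₑ = Σ (rowᵢ·colᵢ)/N² = (318·151 + 179·221 + 182·307)/679² = 0.3111
κ = (pₒ − pₑ)/(1 − pₑ) = (0.6141 − 0.3111)/(1 − 0.3111) = 0.440

0.440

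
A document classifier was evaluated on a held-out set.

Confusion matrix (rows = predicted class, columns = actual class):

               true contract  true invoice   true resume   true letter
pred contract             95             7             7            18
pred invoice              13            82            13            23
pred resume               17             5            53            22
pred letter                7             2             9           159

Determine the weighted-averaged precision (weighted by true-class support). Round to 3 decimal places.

0.758

Per-class precision (TP/(TP+FP)):
  contract: TP=95, FP=7+7+18=32 → 95/127 = 0.7480
  invoice: TP=82, FP=13+13+23=49 → 82/131 = 0.6260
  resume: TP=53, FP=17+5+22=44 → 53/97 = 0.5464
  letter: TP=159, FP=7+2+9=18 → 159/177 = 0.8983
Weighted-precision = Σ (supportᵢ/N)·precisionᵢ with N=532: (132/532)·0.7480 + (96/532)·0.6260 + (82/532)·0.5464 + (222/532)·0.8983 = 0.758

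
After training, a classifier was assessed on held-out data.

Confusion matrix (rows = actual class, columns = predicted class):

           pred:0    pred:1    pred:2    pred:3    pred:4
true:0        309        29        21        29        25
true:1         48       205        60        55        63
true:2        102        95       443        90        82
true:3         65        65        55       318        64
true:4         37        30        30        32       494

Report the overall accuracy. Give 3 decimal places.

Accuracy = trace / total = (309+205+443+318+494=1769) / 2846 = 1769/2846 = 0.622

0.622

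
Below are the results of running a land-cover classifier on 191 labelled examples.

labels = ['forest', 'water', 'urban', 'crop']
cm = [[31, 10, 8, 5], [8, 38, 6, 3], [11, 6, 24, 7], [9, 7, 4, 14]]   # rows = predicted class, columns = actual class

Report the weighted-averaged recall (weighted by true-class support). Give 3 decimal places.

Per-class recall (TP/(TP+FN)):
  forest: TP=31, FN=8+11+9=28 → 31/59 = 0.5254
  water: TP=38, FN=10+6+7=23 → 38/61 = 0.6230
  urban: TP=24, FN=8+6+4=18 → 24/42 = 0.5714
  crop: TP=14, FN=5+3+7=15 → 14/29 = 0.4828
Weighted-recall = Σ (supportᵢ/N)·recallᵢ with N=191: (59/191)·0.5254 + (61/191)·0.6230 + (42/191)·0.5714 + (29/191)·0.4828 = 0.560

0.560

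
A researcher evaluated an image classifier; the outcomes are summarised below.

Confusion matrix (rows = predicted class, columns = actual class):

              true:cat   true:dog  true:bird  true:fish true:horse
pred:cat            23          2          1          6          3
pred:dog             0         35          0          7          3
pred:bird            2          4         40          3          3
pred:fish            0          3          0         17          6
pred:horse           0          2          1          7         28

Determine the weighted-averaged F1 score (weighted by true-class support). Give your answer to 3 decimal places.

0.718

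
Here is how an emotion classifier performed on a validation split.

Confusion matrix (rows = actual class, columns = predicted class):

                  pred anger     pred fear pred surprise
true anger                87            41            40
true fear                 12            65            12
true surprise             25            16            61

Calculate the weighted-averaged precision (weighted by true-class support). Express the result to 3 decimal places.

0.614

Per-class precision (TP/(TP+FP)):
  anger: TP=87, FP=12+25=37 → 87/124 = 0.7016
  fear: TP=65, FP=41+16=57 → 65/122 = 0.5328
  surprise: TP=61, FP=40+12=52 → 61/113 = 0.5398
Weighted-precision = Σ (supportᵢ/N)·precisionᵢ with N=359: (168/359)·0.7016 + (89/359)·0.5328 + (102/359)·0.5398 = 0.614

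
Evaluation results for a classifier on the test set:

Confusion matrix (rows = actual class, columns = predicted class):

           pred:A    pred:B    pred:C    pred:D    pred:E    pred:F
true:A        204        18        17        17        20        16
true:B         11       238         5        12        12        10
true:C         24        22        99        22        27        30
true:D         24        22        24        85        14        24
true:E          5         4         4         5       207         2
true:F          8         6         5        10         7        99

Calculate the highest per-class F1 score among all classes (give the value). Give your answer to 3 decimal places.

0.805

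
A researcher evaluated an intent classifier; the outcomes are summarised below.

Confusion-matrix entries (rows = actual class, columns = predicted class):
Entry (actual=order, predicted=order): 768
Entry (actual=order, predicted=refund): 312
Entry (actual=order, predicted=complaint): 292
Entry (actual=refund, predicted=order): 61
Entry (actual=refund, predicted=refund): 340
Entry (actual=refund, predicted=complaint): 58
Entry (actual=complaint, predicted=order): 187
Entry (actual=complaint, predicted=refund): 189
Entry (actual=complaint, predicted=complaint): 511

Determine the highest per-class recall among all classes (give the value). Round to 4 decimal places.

0.7407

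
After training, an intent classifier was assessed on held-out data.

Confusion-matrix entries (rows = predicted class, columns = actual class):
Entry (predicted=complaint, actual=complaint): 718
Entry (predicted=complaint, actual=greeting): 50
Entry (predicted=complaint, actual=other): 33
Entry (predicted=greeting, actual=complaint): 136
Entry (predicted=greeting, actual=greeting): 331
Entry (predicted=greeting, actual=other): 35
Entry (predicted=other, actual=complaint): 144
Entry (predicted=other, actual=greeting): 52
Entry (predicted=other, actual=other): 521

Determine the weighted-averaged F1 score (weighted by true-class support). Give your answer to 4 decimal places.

0.7788

Per-class F1 score (2·TP/(2·TP+FP+FN)):
  complaint: TP=718, FP=50+33=83, FN=136+144=280 → 1436/1799 = 0.79822
  greeting: TP=331, FP=136+35=171, FN=50+52=102 → 662/935 = 0.70802
  other: TP=521, FP=144+52=196, FN=33+35=68 → 1042/1306 = 0.79786
Weighted-F1 score = Σ (supportᵢ/N)·F1 scoreᵢ with N=2020: (998/2020)·0.79822 + (433/2020)·0.70802 + (589/2020)·0.79786 = 0.7788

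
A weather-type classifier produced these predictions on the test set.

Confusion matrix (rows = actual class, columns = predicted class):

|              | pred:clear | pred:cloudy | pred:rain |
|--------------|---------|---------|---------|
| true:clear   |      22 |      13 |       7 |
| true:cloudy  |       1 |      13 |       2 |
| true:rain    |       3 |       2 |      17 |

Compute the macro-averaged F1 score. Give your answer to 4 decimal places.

0.6488

Per-class F1 score (2·TP/(2·TP+FP+FN)):
  clear: TP=22, FP=1+3=4, FN=13+7=20 → 44/68 = 0.64706
  cloudy: TP=13, FP=13+2=15, FN=1+2=3 → 26/44 = 0.59091
  rain: TP=17, FP=7+2=9, FN=3+2=5 → 34/48 = 0.70833
Macro-F1 score = mean = (0.64706 + 0.59091 + 0.70833) / 3 = 0.6488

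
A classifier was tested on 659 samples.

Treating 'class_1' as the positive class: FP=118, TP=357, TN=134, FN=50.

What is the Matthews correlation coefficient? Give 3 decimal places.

MCC = (TP·TN − FP·FN) / √((TP+FP)(TP+FN)(TN+FP)(TN+FN))
Numerator = 357·134 − 118·50 = 41938
Denominator = √(475·407·252·184) = √8964093600 = 94678.8973
MCC = 41938 / 94678.8973 = 0.443

0.443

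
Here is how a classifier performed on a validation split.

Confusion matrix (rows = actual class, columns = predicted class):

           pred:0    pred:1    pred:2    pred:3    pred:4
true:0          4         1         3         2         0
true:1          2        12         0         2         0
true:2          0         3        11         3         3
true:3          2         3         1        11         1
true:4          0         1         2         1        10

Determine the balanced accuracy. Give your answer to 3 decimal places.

Balanced accuracy = mean of per-class recall.
  0: recall = 4/10 = 0.4000
  1: recall = 12/16 = 0.7500
  2: recall = 11/20 = 0.5500
  3: recall = 11/18 = 0.6111
  4: recall = 10/14 = 0.7143
Mean = (0.4000 + 0.7500 + 0.5500 + 0.6111 + 0.7143) / 5 = 0.605

0.605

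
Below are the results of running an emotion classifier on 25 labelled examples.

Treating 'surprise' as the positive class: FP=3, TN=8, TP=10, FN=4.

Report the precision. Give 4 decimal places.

0.7692

Precision = TP/(TP+FP) = 10/(10+3) = 10/13 = 0.7692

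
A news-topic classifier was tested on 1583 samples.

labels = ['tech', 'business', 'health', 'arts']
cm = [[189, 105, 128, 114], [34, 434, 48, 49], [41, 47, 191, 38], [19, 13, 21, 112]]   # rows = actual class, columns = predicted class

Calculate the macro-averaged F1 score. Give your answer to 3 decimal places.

0.554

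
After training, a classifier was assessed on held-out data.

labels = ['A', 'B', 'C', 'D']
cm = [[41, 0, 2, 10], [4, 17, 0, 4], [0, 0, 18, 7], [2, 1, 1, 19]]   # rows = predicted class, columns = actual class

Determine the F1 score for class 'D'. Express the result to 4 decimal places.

Treat 'D' as positive and all other classes as negative.
F1 score = 2·TP/(2·TP+FP+FN).
D: TP=19, FP=2+1+1=4, FN=10+4+7=21 → 38/63 = 0.60317

0.6032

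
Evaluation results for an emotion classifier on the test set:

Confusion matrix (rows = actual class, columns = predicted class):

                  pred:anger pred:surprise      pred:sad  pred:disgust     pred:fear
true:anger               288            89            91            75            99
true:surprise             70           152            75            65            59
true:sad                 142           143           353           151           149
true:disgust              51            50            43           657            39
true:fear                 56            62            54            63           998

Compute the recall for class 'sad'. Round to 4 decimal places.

Take TP from the diagonal, FP from the rest of the 'sad' prediction marginal, FN from the rest of the 'sad' actual marginal.
recall = TP/(TP+FN).
sad: TP=353, FN=142+143+151+149=585 → 353/938 = 0.37633

0.3763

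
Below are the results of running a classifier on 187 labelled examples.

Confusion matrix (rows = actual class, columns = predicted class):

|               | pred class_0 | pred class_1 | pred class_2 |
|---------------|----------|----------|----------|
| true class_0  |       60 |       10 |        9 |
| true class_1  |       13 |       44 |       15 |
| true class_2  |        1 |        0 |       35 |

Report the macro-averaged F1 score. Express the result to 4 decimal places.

Per-class F1 score (2·TP/(2·TP+FP+FN)):
  class_0: TP=60, FP=13+1=14, FN=10+9=19 → 120/153 = 0.78431
  class_1: TP=44, FP=10+0=10, FN=13+15=28 → 88/126 = 0.69841
  class_2: TP=35, FP=9+15=24, FN=1+0=1 → 70/95 = 0.73684
Macro-F1 score = mean = (0.78431 + 0.69841 + 0.73684) / 3 = 0.7399

0.7399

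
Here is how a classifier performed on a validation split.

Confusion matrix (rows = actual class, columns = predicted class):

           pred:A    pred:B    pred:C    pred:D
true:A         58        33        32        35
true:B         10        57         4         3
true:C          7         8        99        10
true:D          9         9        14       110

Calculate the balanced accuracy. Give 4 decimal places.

Balanced accuracy = mean of per-class recall.
  A: recall = 58/158 = 0.36709
  B: recall = 57/74 = 0.77027
  C: recall = 99/124 = 0.79839
  D: recall = 110/142 = 0.77465
Mean = (0.36709 + 0.77027 + 0.79839 + 0.77465) / 4 = 0.6776

0.6776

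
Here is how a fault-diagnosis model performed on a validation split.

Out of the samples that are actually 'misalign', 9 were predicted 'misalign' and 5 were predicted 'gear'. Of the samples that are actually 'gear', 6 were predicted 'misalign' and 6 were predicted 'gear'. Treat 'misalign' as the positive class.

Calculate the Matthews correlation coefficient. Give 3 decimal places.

0.144

MCC = (TP·TN − FP·FN) / √((TP+FP)(TP+FN)(TN+FP)(TN+FN))
Numerator = 9·6 − 6·5 = 24
Denominator = √(15·14·12·11) = √27720 = 166.4932
MCC = 24 / 166.4932 = 0.144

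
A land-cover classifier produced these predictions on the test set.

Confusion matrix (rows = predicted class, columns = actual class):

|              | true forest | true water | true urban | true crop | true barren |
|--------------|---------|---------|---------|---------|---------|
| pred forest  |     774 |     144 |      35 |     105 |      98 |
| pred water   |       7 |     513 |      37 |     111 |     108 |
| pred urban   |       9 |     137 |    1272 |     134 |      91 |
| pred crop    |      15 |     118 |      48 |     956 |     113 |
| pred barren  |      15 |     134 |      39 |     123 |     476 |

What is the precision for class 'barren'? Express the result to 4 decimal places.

0.6048

Treat 'barren' as positive and all other classes as negative.
precision = TP/(TP+FP).
barren: TP=476, FP=15+134+39+123=311 → 476/787 = 0.60483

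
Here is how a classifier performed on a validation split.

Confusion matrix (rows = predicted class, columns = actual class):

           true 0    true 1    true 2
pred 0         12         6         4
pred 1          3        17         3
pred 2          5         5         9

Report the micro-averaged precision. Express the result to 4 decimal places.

0.5938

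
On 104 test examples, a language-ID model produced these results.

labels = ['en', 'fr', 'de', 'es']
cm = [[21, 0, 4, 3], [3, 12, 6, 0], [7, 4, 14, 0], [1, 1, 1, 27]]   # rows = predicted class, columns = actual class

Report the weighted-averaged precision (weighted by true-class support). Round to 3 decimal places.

Per-class precision (TP/(TP+FP)):
  en: TP=21, FP=0+4+3=7 → 21/28 = 0.7500
  fr: TP=12, FP=3+6+0=9 → 12/21 = 0.5714
  de: TP=14, FP=7+4+0=11 → 14/25 = 0.5600
  es: TP=27, FP=1+1+1=3 → 27/30 = 0.9000
Weighted-precision = Σ (supportᵢ/N)·precisionᵢ with N=104: (32/104)·0.7500 + (17/104)·0.5714 + (25/104)·0.5600 + (30/104)·0.9000 = 0.718

0.718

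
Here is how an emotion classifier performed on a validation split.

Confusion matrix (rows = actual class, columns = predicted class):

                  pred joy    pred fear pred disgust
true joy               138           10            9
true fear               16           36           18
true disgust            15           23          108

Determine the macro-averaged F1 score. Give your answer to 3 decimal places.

Per-class F1 score (2·TP/(2·TP+FP+FN)):
  joy: TP=138, FP=16+15=31, FN=10+9=19 → 276/326 = 0.8466
  fear: TP=36, FP=10+23=33, FN=16+18=34 → 72/139 = 0.5180
  disgust: TP=108, FP=9+18=27, FN=15+23=38 → 216/281 = 0.7687
Macro-F1 score = mean = (0.8466 + 0.5180 + 0.7687) / 3 = 0.711

0.711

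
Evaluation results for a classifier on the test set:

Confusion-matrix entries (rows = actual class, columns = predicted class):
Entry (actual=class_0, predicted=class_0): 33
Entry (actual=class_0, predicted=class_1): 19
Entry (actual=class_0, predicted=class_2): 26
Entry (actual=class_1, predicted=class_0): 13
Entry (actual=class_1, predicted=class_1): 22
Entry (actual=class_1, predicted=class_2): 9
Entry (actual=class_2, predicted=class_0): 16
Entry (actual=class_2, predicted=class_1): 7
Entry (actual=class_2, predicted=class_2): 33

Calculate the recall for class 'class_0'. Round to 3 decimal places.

One-vs-rest for 'class_0': TP = diagonal; FP = other classes predicted 'class_0'; FN = 'class_0' predicted as other.
recall = TP/(TP+FN).
class_0: TP=33, FN=19+26=45 → 33/78 = 0.4231

0.423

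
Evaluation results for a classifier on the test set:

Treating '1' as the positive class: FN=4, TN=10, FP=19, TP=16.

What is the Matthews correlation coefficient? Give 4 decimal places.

MCC = (TP·TN − FP·FN) / √((TP+FP)(TP+FN)(TN+FP)(TN+FN))
Numerator = 16·10 − 19·4 = 84
Denominator = √(35·20·29·14) = √284200 = 533.1041
MCC = 84 / 533.1041 = 0.1576

0.1576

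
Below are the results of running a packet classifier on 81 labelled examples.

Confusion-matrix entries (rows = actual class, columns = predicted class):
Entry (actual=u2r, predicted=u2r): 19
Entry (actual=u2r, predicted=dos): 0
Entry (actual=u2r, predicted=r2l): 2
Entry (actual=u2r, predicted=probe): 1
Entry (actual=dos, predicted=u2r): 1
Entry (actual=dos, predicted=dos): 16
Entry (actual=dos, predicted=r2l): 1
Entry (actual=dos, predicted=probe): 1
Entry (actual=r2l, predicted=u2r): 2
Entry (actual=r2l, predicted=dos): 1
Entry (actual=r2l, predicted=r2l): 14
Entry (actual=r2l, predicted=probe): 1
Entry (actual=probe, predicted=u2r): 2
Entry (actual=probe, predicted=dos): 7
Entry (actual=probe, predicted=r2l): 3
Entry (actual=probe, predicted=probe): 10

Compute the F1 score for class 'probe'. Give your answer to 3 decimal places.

One-vs-rest for 'probe': TP = diagonal; FP = other classes predicted 'probe'; FN = 'probe' predicted as other.
F1 score = 2·TP/(2·TP+FP+FN).
probe: TP=10, FP=1+1+1=3, FN=2+7+3=12 → 20/35 = 0.5714

0.571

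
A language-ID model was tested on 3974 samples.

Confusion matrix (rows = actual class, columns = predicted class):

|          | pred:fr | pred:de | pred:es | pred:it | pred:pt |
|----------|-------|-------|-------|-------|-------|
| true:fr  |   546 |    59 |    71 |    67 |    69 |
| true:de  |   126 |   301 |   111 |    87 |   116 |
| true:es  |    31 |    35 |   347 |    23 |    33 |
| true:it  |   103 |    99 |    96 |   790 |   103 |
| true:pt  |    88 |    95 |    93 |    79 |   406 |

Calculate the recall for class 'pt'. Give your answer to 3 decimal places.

One-vs-rest for 'pt': TP = diagonal; FP = other classes predicted 'pt'; FN = 'pt' predicted as other.
recall = TP/(TP+FN).
pt: TP=406, FN=88+95+93+79=355 → 406/761 = 0.5335

0.534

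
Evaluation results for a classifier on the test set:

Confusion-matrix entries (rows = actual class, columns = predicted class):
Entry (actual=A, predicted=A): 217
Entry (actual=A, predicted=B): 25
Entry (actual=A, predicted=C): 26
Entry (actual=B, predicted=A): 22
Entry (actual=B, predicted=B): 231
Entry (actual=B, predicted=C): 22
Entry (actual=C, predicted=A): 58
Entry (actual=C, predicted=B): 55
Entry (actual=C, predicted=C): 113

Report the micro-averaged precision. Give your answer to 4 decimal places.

Micro-averaging pools counts across classes: ΣTP=561, ΣFP=208, ΣFN=208.
Micro-precision = TP/(TP+FP) on pooled counts = 0.7295 (equals overall accuracy in single-label multiclass).

0.7295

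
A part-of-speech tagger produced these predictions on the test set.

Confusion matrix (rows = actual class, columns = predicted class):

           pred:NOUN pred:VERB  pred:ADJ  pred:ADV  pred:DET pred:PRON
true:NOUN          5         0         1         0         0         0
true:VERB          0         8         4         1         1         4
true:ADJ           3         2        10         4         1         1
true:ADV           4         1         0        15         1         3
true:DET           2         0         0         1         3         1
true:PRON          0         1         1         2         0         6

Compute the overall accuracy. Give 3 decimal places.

Accuracy = trace / total = (5+8+10+15+3+6=47) / 86 = 47/86 = 0.547

0.547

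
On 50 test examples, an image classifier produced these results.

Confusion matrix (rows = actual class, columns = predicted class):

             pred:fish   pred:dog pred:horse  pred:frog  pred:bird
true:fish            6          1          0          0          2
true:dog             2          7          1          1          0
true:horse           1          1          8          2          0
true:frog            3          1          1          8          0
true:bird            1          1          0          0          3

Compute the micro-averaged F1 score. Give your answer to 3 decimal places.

Micro-averaging pools counts across classes: ΣTP=32, ΣFP=18, ΣFN=18.
Micro-F1 score = 2·TP/(2·TP+FP+FN) on pooled counts = 0.640 (equals overall accuracy in single-label multiclass).

0.640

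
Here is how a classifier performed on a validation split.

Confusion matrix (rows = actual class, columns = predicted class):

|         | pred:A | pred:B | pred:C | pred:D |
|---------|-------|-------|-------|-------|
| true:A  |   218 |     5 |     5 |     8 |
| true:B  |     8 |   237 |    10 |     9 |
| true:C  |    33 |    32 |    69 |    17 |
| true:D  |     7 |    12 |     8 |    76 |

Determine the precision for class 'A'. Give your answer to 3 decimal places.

0.820

precision = TP/(TP+FP).
A: TP=218, FP=8+33+7=48 → 218/266 = 0.8195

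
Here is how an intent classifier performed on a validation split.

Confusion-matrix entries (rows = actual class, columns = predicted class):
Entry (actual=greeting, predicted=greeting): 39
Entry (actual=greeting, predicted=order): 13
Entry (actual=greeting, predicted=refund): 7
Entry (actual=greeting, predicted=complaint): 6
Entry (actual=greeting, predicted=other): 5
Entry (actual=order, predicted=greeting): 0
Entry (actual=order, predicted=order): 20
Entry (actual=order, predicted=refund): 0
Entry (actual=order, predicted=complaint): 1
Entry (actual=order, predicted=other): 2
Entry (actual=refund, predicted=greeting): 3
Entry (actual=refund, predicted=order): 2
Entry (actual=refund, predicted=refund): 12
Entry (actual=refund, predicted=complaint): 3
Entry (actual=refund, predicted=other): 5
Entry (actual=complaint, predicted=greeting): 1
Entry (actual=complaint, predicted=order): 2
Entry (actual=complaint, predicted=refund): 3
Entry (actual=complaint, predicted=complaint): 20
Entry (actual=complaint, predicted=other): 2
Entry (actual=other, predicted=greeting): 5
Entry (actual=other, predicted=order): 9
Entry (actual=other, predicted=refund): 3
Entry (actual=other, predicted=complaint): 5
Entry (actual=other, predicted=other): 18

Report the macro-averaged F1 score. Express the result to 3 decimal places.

0.571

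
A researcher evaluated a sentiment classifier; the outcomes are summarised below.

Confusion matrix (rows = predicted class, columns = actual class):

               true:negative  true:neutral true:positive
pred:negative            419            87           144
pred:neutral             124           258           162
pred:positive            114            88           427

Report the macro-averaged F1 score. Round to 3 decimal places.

Per-class F1 score (2·TP/(2·TP+FP+FN)):
  negative: TP=419, FP=87+144=231, FN=124+114=238 → 838/1307 = 0.6412
  neutral: TP=258, FP=124+162=286, FN=87+88=175 → 516/977 = 0.5281
  positive: TP=427, FP=114+88=202, FN=144+162=306 → 854/1362 = 0.6270
Macro-F1 score = mean = (0.6412 + 0.5281 + 0.6270) / 3 = 0.599

0.599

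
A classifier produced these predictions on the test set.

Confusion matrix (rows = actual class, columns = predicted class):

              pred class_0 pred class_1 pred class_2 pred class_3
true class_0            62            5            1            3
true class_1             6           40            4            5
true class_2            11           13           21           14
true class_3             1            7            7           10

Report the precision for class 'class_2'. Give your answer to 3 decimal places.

precision = TP/(TP+FP).
class_2: TP=21, FP=1+4+7=12 → 21/33 = 0.6364

0.636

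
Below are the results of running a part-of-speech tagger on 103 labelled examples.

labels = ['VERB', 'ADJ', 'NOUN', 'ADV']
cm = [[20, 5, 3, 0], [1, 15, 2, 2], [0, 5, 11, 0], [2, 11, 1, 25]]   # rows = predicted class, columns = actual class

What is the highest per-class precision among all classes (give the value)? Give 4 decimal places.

0.7500

Per-class precision (TP/(TP+FP)):
  VERB: TP=20, FP=5+3+0=8 → 20/28 = 0.71429
  ADJ: TP=15, FP=1+2+2=5 → 15/20 = 0.75000
  NOUN: TP=11, FP=0+5+0=5 → 11/16 = 0.68750
  ADV: TP=25, FP=2+11+1=14 → 25/39 = 0.64103
Highest is class 'ADJ' with precision = 0.7500.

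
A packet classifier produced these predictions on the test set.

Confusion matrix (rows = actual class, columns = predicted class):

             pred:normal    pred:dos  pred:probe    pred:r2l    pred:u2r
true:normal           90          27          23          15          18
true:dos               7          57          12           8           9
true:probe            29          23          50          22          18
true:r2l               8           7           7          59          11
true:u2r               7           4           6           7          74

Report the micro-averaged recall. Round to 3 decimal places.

0.552

Micro-averaging pools counts across classes: ΣTP=330, ΣFP=268, ΣFN=268.
Micro-recall = TP/(TP+FN) on pooled counts = 0.552 (equals overall accuracy in single-label multiclass).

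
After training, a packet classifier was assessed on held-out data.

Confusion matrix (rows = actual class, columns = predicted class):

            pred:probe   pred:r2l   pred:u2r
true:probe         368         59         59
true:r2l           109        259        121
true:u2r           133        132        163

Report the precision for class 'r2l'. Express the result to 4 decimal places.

0.5756

Take TP from the diagonal, FP from the rest of the 'r2l' prediction marginal, FN from the rest of the 'r2l' actual marginal.
precision = TP/(TP+FP).
r2l: TP=259, FP=59+132=191 → 259/450 = 0.57556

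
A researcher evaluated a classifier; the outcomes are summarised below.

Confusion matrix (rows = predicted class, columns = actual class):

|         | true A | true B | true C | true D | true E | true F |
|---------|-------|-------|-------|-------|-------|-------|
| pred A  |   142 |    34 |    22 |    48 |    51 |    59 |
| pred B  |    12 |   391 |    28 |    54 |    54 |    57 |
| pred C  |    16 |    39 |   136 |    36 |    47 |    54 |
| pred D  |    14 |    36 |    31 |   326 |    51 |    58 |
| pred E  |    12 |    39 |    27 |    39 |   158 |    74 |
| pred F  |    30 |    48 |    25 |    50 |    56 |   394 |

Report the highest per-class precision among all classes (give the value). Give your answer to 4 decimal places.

0.6560

Per-class precision (TP/(TP+FP)):
  A: TP=142, FP=34+22+48+51+59=214 → 142/356 = 0.39888
  B: TP=391, FP=12+28+54+54+57=205 → 391/596 = 0.65604
  C: TP=136, FP=16+39+36+47+54=192 → 136/328 = 0.41463
  D: TP=326, FP=14+36+31+51+58=190 → 326/516 = 0.63178
  E: TP=158, FP=12+39+27+39+74=191 → 158/349 = 0.45272
  F: TP=394, FP=30+48+25+50+56=209 → 394/603 = 0.65340
Highest is class 'B' with precision = 0.6560.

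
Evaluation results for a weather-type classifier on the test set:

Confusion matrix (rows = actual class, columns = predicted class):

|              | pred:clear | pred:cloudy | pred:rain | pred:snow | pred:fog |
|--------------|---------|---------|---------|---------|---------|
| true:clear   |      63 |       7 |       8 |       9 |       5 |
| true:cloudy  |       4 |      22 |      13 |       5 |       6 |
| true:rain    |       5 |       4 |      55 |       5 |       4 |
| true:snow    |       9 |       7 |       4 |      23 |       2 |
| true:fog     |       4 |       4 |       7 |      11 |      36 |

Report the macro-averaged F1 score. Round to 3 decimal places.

0.593

Per-class F1 score (2·TP/(2·TP+FP+FN)):
  clear: TP=63, FP=4+5+9+4=22, FN=7+8+9+5=29 → 126/177 = 0.7119
  cloudy: TP=22, FP=7+4+7+4=22, FN=4+13+5+6=28 → 44/94 = 0.4681
  rain: TP=55, FP=8+13+4+7=32, FN=5+4+5+4=18 → 110/160 = 0.6875
  snow: TP=23, FP=9+5+5+11=30, FN=9+7+4+2=22 → 46/98 = 0.4694
  fog: TP=36, FP=5+6+4+2=17, FN=4+4+7+11=26 → 72/115 = 0.6261
Macro-F1 score = mean = (0.7119 + 0.4681 + 0.6875 + 0.4694 + 0.6261) / 5 = 0.593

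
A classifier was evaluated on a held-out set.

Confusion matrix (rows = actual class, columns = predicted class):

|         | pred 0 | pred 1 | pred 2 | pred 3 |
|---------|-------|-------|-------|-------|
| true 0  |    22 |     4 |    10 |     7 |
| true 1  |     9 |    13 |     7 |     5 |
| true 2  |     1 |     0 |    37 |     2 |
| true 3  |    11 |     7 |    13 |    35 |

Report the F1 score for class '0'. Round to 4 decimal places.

0.5116

One-vs-rest for '0': TP = diagonal; FP = other classes predicted '0'; FN = '0' predicted as other.
F1 score = 2·TP/(2·TP+FP+FN).
0: TP=22, FP=9+1+11=21, FN=4+10+7=21 → 44/86 = 0.51163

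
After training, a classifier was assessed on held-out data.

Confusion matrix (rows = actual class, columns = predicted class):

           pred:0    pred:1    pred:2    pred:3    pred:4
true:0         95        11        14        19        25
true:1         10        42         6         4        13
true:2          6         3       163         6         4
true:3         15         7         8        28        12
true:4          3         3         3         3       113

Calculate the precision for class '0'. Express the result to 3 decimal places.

0.736

precision = TP/(TP+FP).
0: TP=95, FP=10+6+15+3=34 → 95/129 = 0.7364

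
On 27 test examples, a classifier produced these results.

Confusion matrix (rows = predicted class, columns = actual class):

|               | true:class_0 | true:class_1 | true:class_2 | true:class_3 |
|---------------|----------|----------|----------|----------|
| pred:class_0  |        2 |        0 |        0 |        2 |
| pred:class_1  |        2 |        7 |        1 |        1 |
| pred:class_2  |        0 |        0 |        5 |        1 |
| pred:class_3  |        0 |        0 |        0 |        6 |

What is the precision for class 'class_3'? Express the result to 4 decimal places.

precision = TP/(TP+FP).
class_3: TP=6, FP=0+0+0=0 → 6/6 = 1.00000

1.0000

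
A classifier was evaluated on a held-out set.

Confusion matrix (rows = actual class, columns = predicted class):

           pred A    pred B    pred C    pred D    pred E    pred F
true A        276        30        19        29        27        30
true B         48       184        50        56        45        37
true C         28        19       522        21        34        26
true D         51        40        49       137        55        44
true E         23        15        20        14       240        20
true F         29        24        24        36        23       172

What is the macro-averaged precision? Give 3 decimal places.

Per-class precision (TP/(TP+FP)):
  A: TP=276, FP=48+28+51+23+29=179 → 276/455 = 0.6066
  B: TP=184, FP=30+19+40+15+24=128 → 184/312 = 0.5897
  C: TP=522, FP=19+50+49+20+24=162 → 522/684 = 0.7632
  D: TP=137, FP=29+56+21+14+36=156 → 137/293 = 0.4676
  E: TP=240, FP=27+45+34+55+23=184 → 240/424 = 0.5660
  F: TP=172, FP=30+37+26+44+20=157 → 172/329 = 0.5228
Macro-precision = mean = (0.6066 + 0.5897 + 0.7632 + 0.4676 + 0.5660 + 0.5228) / 6 = 0.586

0.586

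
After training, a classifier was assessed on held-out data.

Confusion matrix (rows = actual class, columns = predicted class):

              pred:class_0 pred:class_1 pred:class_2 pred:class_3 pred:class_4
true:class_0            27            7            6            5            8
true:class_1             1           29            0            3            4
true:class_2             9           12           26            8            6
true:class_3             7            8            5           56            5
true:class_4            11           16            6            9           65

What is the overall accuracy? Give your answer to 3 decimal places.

0.599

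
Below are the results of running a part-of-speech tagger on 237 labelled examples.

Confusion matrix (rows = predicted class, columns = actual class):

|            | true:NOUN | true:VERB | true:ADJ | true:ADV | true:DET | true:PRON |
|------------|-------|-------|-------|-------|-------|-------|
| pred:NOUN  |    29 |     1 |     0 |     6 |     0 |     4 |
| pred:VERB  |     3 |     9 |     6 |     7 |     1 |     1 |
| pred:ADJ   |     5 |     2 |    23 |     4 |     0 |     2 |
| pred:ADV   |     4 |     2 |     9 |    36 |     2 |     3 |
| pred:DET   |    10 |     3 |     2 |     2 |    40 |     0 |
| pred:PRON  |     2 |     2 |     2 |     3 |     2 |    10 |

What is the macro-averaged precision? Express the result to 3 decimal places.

Per-class precision (TP/(TP+FP)):
  NOUN: TP=29, FP=1+0+6+0+4=11 → 29/40 = 0.7250
  VERB: TP=9, FP=3+6+7+1+1=18 → 9/27 = 0.3333
  ADJ: TP=23, FP=5+2+4+0+2=13 → 23/36 = 0.6389
  ADV: TP=36, FP=4+2+9+2+3=20 → 36/56 = 0.6429
  DET: TP=40, FP=10+3+2+2+0=17 → 40/57 = 0.7018
  PRON: TP=10, FP=2+2+2+3+2=11 → 10/21 = 0.4762
Macro-precision = mean = (0.7250 + 0.3333 + 0.6389 + 0.6429 + 0.7018 + 0.4762) / 6 = 0.586

0.586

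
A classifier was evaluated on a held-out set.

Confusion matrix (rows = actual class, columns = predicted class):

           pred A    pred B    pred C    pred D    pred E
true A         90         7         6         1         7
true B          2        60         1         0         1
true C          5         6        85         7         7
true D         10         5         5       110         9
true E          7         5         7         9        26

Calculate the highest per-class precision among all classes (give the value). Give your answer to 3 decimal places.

0.866

Per-class precision (TP/(TP+FP)):
  A: TP=90, FP=2+5+10+7=24 → 90/114 = 0.7895
  B: TP=60, FP=7+6+5+5=23 → 60/83 = 0.7229
  C: TP=85, FP=6+1+5+7=19 → 85/104 = 0.8173
  D: TP=110, FP=1+0+7+9=17 → 110/127 = 0.8661
  E: TP=26, FP=7+1+7+9=24 → 26/50 = 0.5200
Highest is class 'D' with precision = 0.866.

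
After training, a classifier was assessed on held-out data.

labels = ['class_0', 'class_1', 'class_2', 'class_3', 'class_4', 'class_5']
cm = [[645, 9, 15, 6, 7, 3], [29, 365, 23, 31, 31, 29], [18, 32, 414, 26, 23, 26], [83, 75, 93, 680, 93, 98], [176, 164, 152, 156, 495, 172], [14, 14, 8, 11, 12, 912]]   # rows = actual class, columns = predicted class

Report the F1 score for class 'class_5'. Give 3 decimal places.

Treat 'class_5' as positive and all other classes as negative.
F1 score = 2·TP/(2·TP+FP+FN).
class_5: TP=912, FP=3+29+26+98+172=328, FN=14+14+8+11+12=59 → 1824/2211 = 0.8250

0.825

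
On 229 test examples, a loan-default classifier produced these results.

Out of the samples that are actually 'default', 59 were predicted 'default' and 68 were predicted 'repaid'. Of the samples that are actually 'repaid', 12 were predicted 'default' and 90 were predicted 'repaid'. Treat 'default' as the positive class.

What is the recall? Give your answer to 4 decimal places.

Recall = TP/(TP+FN) = 59/(59+68) = 59/127 = 0.4646

0.4646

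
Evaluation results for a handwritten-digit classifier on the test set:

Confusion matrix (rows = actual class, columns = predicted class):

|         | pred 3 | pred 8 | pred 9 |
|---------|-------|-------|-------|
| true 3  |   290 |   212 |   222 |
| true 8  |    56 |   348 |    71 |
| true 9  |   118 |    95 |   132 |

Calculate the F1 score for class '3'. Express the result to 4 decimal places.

0.4882

One-vs-rest for '3': TP = diagonal; FP = other classes predicted '3'; FN = '3' predicted as other.
F1 score = 2·TP/(2·TP+FP+FN).
3: TP=290, FP=56+118=174, FN=212+222=434 → 580/1188 = 0.48822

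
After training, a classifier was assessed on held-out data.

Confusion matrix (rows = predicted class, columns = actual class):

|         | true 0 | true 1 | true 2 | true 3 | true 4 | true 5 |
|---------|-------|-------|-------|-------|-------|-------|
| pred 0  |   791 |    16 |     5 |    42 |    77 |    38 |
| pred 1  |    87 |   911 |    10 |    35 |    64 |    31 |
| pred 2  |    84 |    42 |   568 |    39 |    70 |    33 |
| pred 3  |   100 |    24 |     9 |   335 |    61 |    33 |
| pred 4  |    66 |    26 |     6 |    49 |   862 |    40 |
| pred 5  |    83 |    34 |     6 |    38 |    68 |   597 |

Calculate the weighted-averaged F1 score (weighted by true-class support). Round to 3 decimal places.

0.754

Per-class F1 score (2·TP/(2·TP+FP+FN)):
  0: TP=791, FP=16+5+42+77+38=178, FN=87+84+100+66+83=420 → 1582/2180 = 0.7257
  1: TP=911, FP=87+10+35+64+31=227, FN=16+42+24+26+34=142 → 1822/2191 = 0.8316
  2: TP=568, FP=84+42+39+70+33=268, FN=5+10+9+6+6=36 → 1136/1440 = 0.7889
  3: TP=335, FP=100+24+9+61+33=227, FN=42+35+39+49+38=203 → 670/1100 = 0.6091
  4: TP=862, FP=66+26+6+49+40=187, FN=77+64+70+61+68=340 → 1724/2251 = 0.7659
  5: TP=597, FP=83+34+6+38+68=229, FN=38+31+33+33+40=175 → 1194/1598 = 0.7472
Weighted-F1 score = Σ (supportᵢ/N)·F1 scoreᵢ with N=5380: (1211/5380)·0.7257 + (1053/5380)·0.8316 + (604/5380)·0.7889 + (538/5380)·0.6091 + (1202/5380)·0.7659 + (772/5380)·0.7472 = 0.754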